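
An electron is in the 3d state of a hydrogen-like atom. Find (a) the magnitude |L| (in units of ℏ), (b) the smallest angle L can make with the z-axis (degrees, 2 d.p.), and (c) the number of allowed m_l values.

|L| = √6 ℏ ≈ 2.449ℏ; θ_min ≈ 35.26°; 5 values

3d means n = 3, l = 2.
|L| = ℏ√(2·3) = √6 ℏ ≈ 2.449ℏ.
cos θ_min = 2/√6, so θ_min ≈ 35.26°.
There are 2l+1 = 5 values of m_l.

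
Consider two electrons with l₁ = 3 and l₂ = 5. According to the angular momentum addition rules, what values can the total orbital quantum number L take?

L = 2, 3, 4, 5, 6, 7, 8

The total orbital quantum number L ranges from |l₁ − l₂| to l₁ + l₂ in integer steps.
L ∈ {2, 3, 4, 5, 6, 7, 8}.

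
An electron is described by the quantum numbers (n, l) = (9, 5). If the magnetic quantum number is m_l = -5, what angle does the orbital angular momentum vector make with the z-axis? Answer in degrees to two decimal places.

|L|² = l(l+1)ℏ² = 30ℏ², so |L| = √30 ℏ.
L_z = m_l ℏ = −5ℏ.
cos θ = L_z/|L| = -5/√30, so θ ≈ 155.91°.

θ ≈ 155.91°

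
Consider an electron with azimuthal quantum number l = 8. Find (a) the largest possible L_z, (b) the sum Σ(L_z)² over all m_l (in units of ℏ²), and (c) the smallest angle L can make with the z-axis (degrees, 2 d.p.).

L_z,max = 8ℏ; Σ(L_z)² = 408 ℏ²; θ_min ≈ 19.47°

L_z,max = lℏ = 8ℏ.
Σ m_l² = 408, so Σ(L_z)² = 408 ℏ².
cos θ_min = 8/√72, so θ_min ≈ 19.47°.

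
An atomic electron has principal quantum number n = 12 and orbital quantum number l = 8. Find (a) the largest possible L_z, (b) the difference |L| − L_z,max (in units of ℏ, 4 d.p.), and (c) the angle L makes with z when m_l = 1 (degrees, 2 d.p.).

L_z,max = lℏ = 8ℏ.
|L| − L_z,max = (6√2 − 8)ℏ ≈ 0.4853ℏ.
For m_l = 1: cos θ = 1/√72, θ ≈ 83.23°.

L_z,max = 8ℏ; |L|−L_z,max ≈ 0.4853ℏ; θ(m_l=1) ≈ 83.23°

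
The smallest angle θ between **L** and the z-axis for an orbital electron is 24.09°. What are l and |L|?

cos θ_min = l/√(l(l+1)) = √(l/(l+1)), so l/(l+1) = cos²(24.09°) = 0.8334.
l = cos²θ/sin²θ ≈ 5.
Then |L| = ℏ√(5·6) = √30 ℏ.

l = 5, |L| = √30 ℏ ≈ 5.477ℏ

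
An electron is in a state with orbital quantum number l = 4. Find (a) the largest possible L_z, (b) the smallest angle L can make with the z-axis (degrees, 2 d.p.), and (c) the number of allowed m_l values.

L_z,max = lℏ = 4ℏ.
cos θ_min = 4/√20, so θ_min ≈ 26.57°.
There are 2l+1 = 9 values of m_l.

L_z,max = 4ℏ; θ_min ≈ 26.57°; 9 values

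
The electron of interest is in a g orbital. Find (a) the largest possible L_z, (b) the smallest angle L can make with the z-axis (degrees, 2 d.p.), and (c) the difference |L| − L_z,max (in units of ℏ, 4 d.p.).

A g state has l = 4.
L_z,max = lℏ = 4ℏ.
cos θ_min = 4/√20, so θ_min ≈ 26.57°.
|L| − L_z,max = (2√5 − 4)ℏ ≈ 0.4721ℏ.

L_z,max = 4ℏ; θ_min ≈ 26.57°; |L|−L_z,max ≈ 0.4721ℏ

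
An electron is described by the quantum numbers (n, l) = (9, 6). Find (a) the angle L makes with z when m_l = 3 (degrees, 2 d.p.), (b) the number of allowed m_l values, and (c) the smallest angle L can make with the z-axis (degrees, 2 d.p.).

θ(m_l=3) ≈ 62.42°; 13 values; θ_min ≈ 22.21°

For m_l = 3: cos θ = 3/√42, θ ≈ 62.42°.
There are 2l+1 = 13 values of m_l.
cos θ_min = 6/√42, so θ_min ≈ 22.21°.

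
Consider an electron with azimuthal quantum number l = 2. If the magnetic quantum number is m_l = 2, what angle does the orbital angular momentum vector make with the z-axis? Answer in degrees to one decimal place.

θ ≈ 35.3°

|L| = ℏ√(l(l+1)) = √6 ℏ.
L_z = m_l ℏ = 2ℏ.
cos θ = L_z/|L| = 2/√6, so θ ≈ 35.3°.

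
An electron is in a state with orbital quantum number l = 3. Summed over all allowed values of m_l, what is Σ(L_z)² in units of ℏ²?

Σ(L_z)² = 28 ℏ²

m_l runs from −3 to 3, i.e. {-3, -2, -1, 0, 1, 2, 3}.
Summing m² from −3 to 3: Σ m_l² = 28.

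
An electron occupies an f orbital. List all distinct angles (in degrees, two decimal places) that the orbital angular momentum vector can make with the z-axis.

An f state has l = 3.
|L|² = l(l+1)ℏ² = 12ℏ², so |L| = 2√3 ℏ.
cos θ = m_l/√12 for each m_l ∈ {-3, -2, -1, 0, 1, 2, 3}.

θ ∈ {30.00°, 54.74°, 73.22°, 90.00°, 106.78°, 125.26°, 150.00°}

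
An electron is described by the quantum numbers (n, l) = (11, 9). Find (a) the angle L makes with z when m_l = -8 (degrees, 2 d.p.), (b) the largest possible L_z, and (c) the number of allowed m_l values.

For m_l = -8: cos θ = -8/√90, θ ≈ 147.49°.
L_z,max = lℏ = 9ℏ.
There are 2l+1 = 19 values of m_l.

θ(m_l=-8) ≈ 147.49°; L_z,max = 9ℏ; 19 values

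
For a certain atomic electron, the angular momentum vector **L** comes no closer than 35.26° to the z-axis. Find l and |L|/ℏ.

At minimum angle, m_l = l, so cos θ = l/√(l(l+1)); cos²θ = l/(l+1) = 0.6667.
Solving: l = 2.
Then |L| = ℏ√(2·3) = √6 ℏ.

l = 2, |L| = √6 ℏ ≈ 2.449ℏ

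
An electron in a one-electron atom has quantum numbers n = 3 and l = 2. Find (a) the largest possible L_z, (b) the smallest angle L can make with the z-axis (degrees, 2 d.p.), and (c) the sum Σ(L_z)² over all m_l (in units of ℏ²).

L_z,max = lℏ = 2ℏ.
cos θ_min = 2/√6, so θ_min ≈ 35.26°.
Σ m_l² = 10, so Σ(L_z)² = 10 ℏ².

L_z,max = 2ℏ; θ_min ≈ 35.26°; Σ(L_z)² = 10 ℏ²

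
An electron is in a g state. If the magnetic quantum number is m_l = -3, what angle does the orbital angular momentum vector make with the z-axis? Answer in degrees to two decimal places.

A g state has l = 4.
|L| = ℏ√(l(l+1)) = 2√5 ℏ.
L_z = m_l ℏ = −3ℏ.
cos θ = L_z/|L| = -3/√20, so θ ≈ 132.13°.

θ ≈ 132.13°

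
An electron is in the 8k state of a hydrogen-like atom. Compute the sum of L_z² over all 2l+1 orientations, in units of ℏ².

For 8k, l = 7.
m_l ∈ {-7, -6, -5, -4, -3, -2, -1, 0, 1, 2, 3, 4, 5, 6, 7}.
Σ m_l² = l(l+1)(2l+1)/3 = 7·8·15/3 = 280.

Σ(L_z)² = 280 ℏ²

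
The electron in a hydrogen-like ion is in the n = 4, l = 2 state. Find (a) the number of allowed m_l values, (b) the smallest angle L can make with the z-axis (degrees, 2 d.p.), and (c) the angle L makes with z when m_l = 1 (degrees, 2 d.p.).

5 values; θ_min ≈ 35.26°; θ(m_l=1) ≈ 65.91°

There are 2l+1 = 5 values of m_l.
cos θ_min = 2/√6, so θ_min ≈ 35.26°.
For m_l = 1: cos θ = 1/√6, θ ≈ 65.91°.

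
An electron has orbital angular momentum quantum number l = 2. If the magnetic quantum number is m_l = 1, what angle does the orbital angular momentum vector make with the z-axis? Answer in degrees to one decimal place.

θ ≈ 65.9°

|L| = √(l(l+1)) ℏ = √6 ℏ.
L_z = m_l ℏ = 1ℏ.
cos θ = L_z/|L| = 1/√6, so θ ≈ 65.9°.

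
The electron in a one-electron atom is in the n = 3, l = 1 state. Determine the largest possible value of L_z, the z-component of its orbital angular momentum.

L_z = m_l ℏ with m_l ∈ {−1, …, 1}; the maximum is m_l = 1.

L_z,max = 1ℏ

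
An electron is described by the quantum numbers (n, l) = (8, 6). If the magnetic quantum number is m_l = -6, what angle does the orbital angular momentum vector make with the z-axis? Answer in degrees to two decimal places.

θ ≈ 157.79°

|L|² = l(l+1)ℏ² = 42ℏ², so |L| = √42 ℏ.
L_z = m_l ℏ = −6ℏ.
cos θ = L_z/|L| = -6/√42, so θ ≈ 157.79°.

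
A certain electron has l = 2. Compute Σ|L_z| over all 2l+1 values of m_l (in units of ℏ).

m_l runs from −2 to 2, i.e. {-2, -1, 0, 1, 2}.
Σ|m_l| = 2(1+2+…+2) = 6.

Σ|L_z| = 6 ℏ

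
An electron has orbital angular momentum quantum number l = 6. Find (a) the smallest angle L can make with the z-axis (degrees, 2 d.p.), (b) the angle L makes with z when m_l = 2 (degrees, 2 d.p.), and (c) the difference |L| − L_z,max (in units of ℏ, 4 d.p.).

θ_min ≈ 22.21°; θ(m_l=2) ≈ 72.02°; |L|−L_z,max ≈ 0.4807ℏ

cos θ_min = 6/√42, so θ_min ≈ 22.21°.
For m_l = 2: cos θ = 2/√42, θ ≈ 72.02°.
|L| − L_z,max = (√42 − 6)ℏ ≈ 0.4807ℏ.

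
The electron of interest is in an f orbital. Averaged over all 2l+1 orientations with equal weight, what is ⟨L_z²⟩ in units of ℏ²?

The letter f corresponds to l = 3.
The allowed m_l values are -3, -2, -1, 0, 1, 2, 3.
⟨L_z²⟩ = ℏ²·(Σ m_l²)/(2l+1) = ℏ²·28/7 = 4ℏ².

⟨L_z²⟩ = 4 ℏ²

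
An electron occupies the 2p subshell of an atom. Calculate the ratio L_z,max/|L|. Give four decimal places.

L_z,max/|L| = 0.7071

The 2p subshell has l = 1.
|L| = √2 ℏ ≈ 1.4142ℏ, while L_z,max = lℏ = 1ℏ.
L_z,max/|L| = 1/√2 = 0.7071.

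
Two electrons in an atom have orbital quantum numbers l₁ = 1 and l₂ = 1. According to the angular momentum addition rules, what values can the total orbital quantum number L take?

L = 0, 1, 2

The total orbital quantum number L ranges from |l₁ − l₂| to l₁ + l₂ in integer steps.
L ∈ {0, 1, 2}.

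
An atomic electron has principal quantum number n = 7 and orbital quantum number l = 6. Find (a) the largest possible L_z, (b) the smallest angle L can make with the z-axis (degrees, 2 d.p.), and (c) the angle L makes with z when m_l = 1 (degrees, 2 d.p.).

L_z,max = lℏ = 6ℏ.
cos θ_min = 6/√42, so θ_min ≈ 22.21°.
For m_l = 1: cos θ = 1/√42, θ ≈ 81.12°.

L_z,max = 6ℏ; θ_min ≈ 22.21°; θ(m_l=1) ≈ 81.12°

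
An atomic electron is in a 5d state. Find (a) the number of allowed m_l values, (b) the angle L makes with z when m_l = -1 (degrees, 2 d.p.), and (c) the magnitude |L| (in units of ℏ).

5 values; θ(m_l=-1) ≈ 114.09°; |L| = √6 ℏ ≈ 2.449ℏ

The 5d subshell has l = 2.
There are 2l+1 = 5 values of m_l.
For m_l = -1: cos θ = -1/√6, θ ≈ 114.09°.
|L| = ℏ√(2·3) = √6 ℏ ≈ 2.449ℏ.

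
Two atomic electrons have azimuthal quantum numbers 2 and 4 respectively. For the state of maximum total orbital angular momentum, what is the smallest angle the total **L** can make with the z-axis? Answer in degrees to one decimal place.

By the triangle rule, |l₁ − l₂| ≤ L ≤ l₁ + l₂.
L ∈ {2, 3, 4, 5, 6}.
The maximum is L = 6, with |L_tot| = ℏ√(6·7) = √42 ℏ.
The minimum angle with z is arccos(6/√42) ≈ 22.2°.

θ_min ≈ 22.2°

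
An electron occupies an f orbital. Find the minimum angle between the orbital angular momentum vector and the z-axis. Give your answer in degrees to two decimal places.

The letter f corresponds to l = 3.
|L|² = l(l+1)ℏ² = 12ℏ², so |L| = 2√3 ℏ.
The smallest angle corresponds to the largest L_z, i.e. m_l = l = 3, giving L_z = 3ℏ.
cos θ_min = 3/√12, so θ_min ≈ 30.00°.

θ_min ≈ 30.00°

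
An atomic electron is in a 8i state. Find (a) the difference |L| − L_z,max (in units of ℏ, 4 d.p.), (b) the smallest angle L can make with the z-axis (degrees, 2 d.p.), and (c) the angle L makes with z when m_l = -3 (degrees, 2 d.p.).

|L|−L_z,max ≈ 0.4807ℏ; θ_min ≈ 22.21°; θ(m_l=-3) ≈ 117.58°

8i means n = 8, l = 6.
|L| − L_z,max = (√42 − 6)ℏ ≈ 0.4807ℏ.
cos θ_min = 6/√42, so θ_min ≈ 22.21°.
For m_l = -3: cos θ = -3/√42, θ ≈ 117.58°.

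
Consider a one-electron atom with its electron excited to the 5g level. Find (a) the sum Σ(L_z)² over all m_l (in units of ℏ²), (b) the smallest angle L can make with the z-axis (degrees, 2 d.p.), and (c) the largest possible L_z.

The 5g level has l = 4.
Σ m_l² = 60, so Σ(L_z)² = 60 ℏ².
cos θ_min = 4/√20, so θ_min ≈ 26.57°.
L_z,max = lℏ = 4ℏ.

Σ(L_z)² = 60 ℏ²; θ_min ≈ 26.57°; L_z,max = 4ℏ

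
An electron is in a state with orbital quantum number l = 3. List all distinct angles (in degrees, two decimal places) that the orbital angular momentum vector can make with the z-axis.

|L|² = l(l+1)ℏ² = 12ℏ², so |L| = 2√3 ℏ.
cos θ = m_l/√12 for each m_l ∈ {-3, -2, -1, 0, 1, 2, 3}.

θ ∈ {30.00°, 54.74°, 73.22°, 90.00°, 106.78°, 125.26°, 150.00°}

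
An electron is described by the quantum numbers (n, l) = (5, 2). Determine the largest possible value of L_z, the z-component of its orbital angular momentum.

L_z,max = 2ℏ

L_z = m_l ℏ with m_l ∈ {−2, …, 2}; the maximum is m_l = 2.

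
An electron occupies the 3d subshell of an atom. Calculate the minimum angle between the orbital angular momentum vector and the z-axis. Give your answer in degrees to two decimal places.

For 3d, l = 2.
|L|² = l(l+1)ℏ² = 6ℏ², so |L| = √6 ℏ.
The smallest angle corresponds to the largest L_z, i.e. m_l = l = 2, giving L_z = 2ℏ.
cos θ_min = 2/√6, so θ_min ≈ 35.26°.

θ_min ≈ 35.26°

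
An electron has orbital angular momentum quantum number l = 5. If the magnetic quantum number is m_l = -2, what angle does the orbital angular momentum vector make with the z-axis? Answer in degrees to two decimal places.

θ ≈ 111.42°

|L|² = l(l+1)ℏ² = 30ℏ², so |L| = √30 ℏ.
L_z = m_l ℏ = −2ℏ.
cos θ = L_z/|L| = -2/√30, so θ ≈ 111.42°.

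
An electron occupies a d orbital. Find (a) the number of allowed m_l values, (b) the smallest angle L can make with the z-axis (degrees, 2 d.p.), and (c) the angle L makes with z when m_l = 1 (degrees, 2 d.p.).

A d state has l = 2.
There are 2l+1 = 5 values of m_l.
cos θ_min = 2/√6, so θ_min ≈ 35.26°.
For m_l = 1: cos θ = 1/√6, θ ≈ 65.91°.

5 values; θ_min ≈ 35.26°; θ(m_l=1) ≈ 65.91°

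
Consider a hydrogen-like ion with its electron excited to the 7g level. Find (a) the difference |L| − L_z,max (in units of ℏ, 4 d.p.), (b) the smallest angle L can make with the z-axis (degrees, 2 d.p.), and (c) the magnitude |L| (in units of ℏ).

|L|−L_z,max ≈ 0.4721ℏ; θ_min ≈ 26.57°; |L| = 2√5 ℏ ≈ 4.472ℏ

The 7g level has l = 4.
|L| − L_z,max = (2√5 − 4)ℏ ≈ 0.4721ℏ.
cos θ_min = 4/√20, so θ_min ≈ 26.57°.
|L| = ℏ√(4·5) = 2√5 ℏ ≈ 4.472ℏ.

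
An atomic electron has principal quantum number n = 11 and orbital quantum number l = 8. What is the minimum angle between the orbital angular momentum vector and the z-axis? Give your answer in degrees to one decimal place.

|L| = ℏ√(l(l+1)) = 6√2 ℏ.
The smallest angle corresponds to the largest L_z, i.e. m_l = l = 8, giving L_z = 8ℏ.
cos θ_min = 8/√72, so θ_min ≈ 19.5°.

θ_min ≈ 19.5°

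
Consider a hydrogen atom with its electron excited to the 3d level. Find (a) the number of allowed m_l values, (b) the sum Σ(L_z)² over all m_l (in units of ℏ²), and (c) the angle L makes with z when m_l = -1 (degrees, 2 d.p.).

5 values; Σ(L_z)² = 10 ℏ²; θ(m_l=-1) ≈ 114.09°

The 3d level has l = 2.
There are 2l+1 = 5 values of m_l.
Σ m_l² = 10, so Σ(L_z)² = 10 ℏ².
For m_l = -1: cos θ = -1/√6, θ ≈ 114.09°.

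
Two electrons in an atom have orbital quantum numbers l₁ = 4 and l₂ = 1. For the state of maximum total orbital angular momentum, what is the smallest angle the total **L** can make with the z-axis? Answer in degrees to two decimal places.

θ_min ≈ 24.09°

Angular momentum addition gives L = |l₁ − l₂|, …, l₁ + l₂.
L ∈ {3, 4, 5}.
The maximum is L = 5, with |L_tot| = ℏ√(5·6) = √30 ℏ.
The minimum angle with z is arccos(5/√30) ≈ 24.09°.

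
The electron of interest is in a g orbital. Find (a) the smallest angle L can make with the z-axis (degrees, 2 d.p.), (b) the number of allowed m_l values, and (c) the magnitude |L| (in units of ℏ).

G corresponds to l = 4.
cos θ_min = 4/√20, so θ_min ≈ 26.57°.
There are 2l+1 = 9 values of m_l.
|L| = ℏ√(4·5) = 2√5 ℏ ≈ 4.472ℏ.

θ_min ≈ 26.57°; 9 values; |L| = 2√5 ℏ ≈ 4.472ℏ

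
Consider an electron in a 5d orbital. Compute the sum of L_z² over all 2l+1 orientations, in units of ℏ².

Σ(L_z)² = 10 ℏ²

5d means n = 5, l = 2.
m_l ∈ {-2, -1, 0, 1, 2}.
Summing m² from −2 to 2: Σ m_l² = 10.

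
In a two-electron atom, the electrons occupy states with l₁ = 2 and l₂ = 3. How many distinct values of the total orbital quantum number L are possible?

The total orbital quantum number L ranges from |l₁ − l₂| to l₁ + l₂ in integer steps.
L ∈ {1, 2, 3, 4, 5}.
That is 5 values.

5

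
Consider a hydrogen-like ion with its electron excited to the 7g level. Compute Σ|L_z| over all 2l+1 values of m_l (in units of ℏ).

The 7g level has l = 4.
The allowed m_l values are -4, -3, -2, -1, 0, 1, 2, 3, 4.
Σ|m_l| = 2(1+2+…+4) = 20.

Σ|L_z| = 20 ℏ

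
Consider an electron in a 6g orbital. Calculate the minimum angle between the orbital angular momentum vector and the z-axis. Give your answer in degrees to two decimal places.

θ_min ≈ 26.57°

For 6g, l = 4.
|L| = √(l(l+1)) ℏ = 2√5 ℏ.
The smallest angle corresponds to the largest L_z, i.e. m_l = l = 4, giving L_z = 4ℏ.
cos θ_min = 4/√20, so θ_min ≈ 26.57°.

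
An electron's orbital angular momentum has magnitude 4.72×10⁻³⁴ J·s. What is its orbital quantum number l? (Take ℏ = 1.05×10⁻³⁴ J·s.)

l = 4

Dividing by ℏ: |L|/ℏ ≈ 4.495.
Set l(l+1) = 20.21; the integer solution is l = 4.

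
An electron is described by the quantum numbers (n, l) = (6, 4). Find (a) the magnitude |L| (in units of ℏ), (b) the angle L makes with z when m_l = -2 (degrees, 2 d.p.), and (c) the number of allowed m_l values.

|L| = 2√5 ℏ ≈ 4.472ℏ; θ(m_l=-2) ≈ 116.57°; 9 values

|L| = ℏ√(4·5) = 2√5 ℏ ≈ 4.472ℏ.
For m_l = -2: cos θ = -2/√20, θ ≈ 116.57°.
There are 2l+1 = 9 values of m_l.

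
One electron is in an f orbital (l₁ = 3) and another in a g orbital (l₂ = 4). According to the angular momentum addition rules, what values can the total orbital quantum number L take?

The total orbital quantum number L ranges from |l₁ − l₂| to l₁ + l₂ in integer steps.
Allowed values: L = 1, 2, 3, 4, 5, 6, 7.

L = 1, 2, 3, 4, 5, 6, 7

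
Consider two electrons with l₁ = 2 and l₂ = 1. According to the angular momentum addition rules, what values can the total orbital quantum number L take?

L = 1, 2, 3

Angular momentum addition gives L = |l₁ − l₂|, …, l₁ + l₂.
Allowed values: L = 1, 2, 3.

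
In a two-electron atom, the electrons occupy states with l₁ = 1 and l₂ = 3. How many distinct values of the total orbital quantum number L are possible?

L runs from |1 − 3| = 2 to 1 + 3 = 4.
L ∈ {2, 3, 4}.
That is 3 values.

3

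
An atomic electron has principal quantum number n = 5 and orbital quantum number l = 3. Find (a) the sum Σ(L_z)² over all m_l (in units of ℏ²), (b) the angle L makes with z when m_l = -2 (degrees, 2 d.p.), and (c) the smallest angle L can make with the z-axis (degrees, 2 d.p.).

Σ(L_z)² = 28 ℏ²; θ(m_l=-2) ≈ 125.26°; θ_min ≈ 30.00°

Σ m_l² = 28, so Σ(L_z)² = 28 ℏ².
For m_l = -2: cos θ = -2/√12, θ ≈ 125.26°.
cos θ_min = 3/√12, so θ_min ≈ 30.00°.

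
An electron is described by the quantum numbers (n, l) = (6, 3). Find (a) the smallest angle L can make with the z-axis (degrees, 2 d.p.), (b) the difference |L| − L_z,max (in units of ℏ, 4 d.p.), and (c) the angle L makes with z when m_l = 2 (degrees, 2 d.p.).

θ_min ≈ 30.00°; |L|−L_z,max ≈ 0.4641ℏ; θ(m_l=2) ≈ 54.74°

cos θ_min = 3/√12, so θ_min ≈ 30.00°.
|L| − L_z,max = (2√3 − 3)ℏ ≈ 0.4641ℏ.
For m_l = 2: cos θ = 2/√12, θ ≈ 54.74°.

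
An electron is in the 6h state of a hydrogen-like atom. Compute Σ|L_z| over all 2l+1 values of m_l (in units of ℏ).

Σ|L_z| = 30 ℏ

The 6h subshell has l = 5.
m_l ∈ {-5, -4, -3, -2, -1, 0, 1, 2, 3, 4, 5}.
Σ|m_l| = 2·5(5+1)/2 = 30.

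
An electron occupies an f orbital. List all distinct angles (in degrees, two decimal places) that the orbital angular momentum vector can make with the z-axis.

An f state has l = 3.
|L| = √(l(l+1)) ℏ = 2√3 ℏ.
cos θ = m_l/√12 for each m_l ∈ {-3, -2, -1, 0, 1, 2, 3}.

θ ∈ {30.00°, 54.74°, 73.22°, 90.00°, 106.78°, 125.26°, 150.00°}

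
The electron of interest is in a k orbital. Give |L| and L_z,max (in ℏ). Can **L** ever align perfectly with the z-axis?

The letter k corresponds to l = 7.
|L| = 2√14 ℏ ≈ 7.4833ℏ, while L_z,max = lℏ = 7ℏ.
Since |L| > L_z,max, the vector can never point exactly along z; the closest it comes is θ_min = arccos(7/√56) ≈ 20.7°.

No: L_z,max = 7ℏ < |L| = 2√14 ℏ ≈ 7.483ℏ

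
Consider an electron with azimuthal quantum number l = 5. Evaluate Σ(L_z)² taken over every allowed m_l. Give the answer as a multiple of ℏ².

m_l runs from −5 to 5, i.e. {-5, -4, -3, -2, -1, 0, 1, 2, 3, 4, 5}.
Σ m_l² = l(l+1)(2l+1)/3 = 5·6·11/3 = 110.

Σ(L_z)² = 110 ℏ²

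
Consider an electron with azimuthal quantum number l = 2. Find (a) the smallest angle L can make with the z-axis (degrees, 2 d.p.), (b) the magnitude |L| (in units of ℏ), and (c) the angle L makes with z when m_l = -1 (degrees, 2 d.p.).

cos θ_min = 2/√6, so θ_min ≈ 35.26°.
|L| = ℏ√(2·3) = √6 ℏ ≈ 2.449ℏ.
For m_l = -1: cos θ = -1/√6, θ ≈ 114.09°.

θ_min ≈ 35.26°; |L| = √6 ℏ ≈ 2.449ℏ; θ(m_l=-1) ≈ 114.09°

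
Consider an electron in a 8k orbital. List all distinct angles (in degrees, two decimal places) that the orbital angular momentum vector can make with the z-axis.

θ ∈ {20.70°, 36.70°, 48.08°, 57.69°, 66.37°, 74.50°, 82.32°, 90.00°, 97.68°, 105.50°, 113.63°, 122.31°, 131.92°, 143.30°, 159.30°}

8k means n = 8, l = 7.
|L| = √(l(l+1)) ℏ = 2√14 ℏ.
cos θ = m_l/√56 for each m_l ∈ {-7, -6, -5, -4, -3, -2, -1, 0, 1, 2, 3, 4, 5, 6, 7}.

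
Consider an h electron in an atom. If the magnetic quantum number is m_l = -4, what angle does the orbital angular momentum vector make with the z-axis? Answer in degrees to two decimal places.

For an h orbital, l = 5.
|L|² = l(l+1)ℏ² = 30ℏ², so |L| = √30 ℏ.
L_z = m_l ℏ = −4ℏ.
cos θ = L_z/|L| = -4/√30, so θ ≈ 136.91°.

θ ≈ 136.91°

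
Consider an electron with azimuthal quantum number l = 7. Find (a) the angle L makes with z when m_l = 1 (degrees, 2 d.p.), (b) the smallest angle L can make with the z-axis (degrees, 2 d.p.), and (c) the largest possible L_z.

For m_l = 1: cos θ = 1/√56, θ ≈ 82.32°.
cos θ_min = 7/√56, so θ_min ≈ 20.70°.
L_z,max = lℏ = 7ℏ.

θ(m_l=1) ≈ 82.32°; θ_min ≈ 20.70°; L_z,max = 7ℏ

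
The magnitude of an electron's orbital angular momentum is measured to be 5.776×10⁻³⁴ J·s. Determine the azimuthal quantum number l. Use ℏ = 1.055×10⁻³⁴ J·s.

|L|/ℏ = (5.776×10⁻³⁴)/(1.055×10⁻³⁴) ≈ 5.475.
Set l(l+1) = 29.97; the integer solution is l = 5.

l = 5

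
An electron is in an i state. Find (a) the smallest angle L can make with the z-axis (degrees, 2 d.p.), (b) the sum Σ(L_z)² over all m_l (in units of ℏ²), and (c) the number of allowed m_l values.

An i state has l = 6.
cos θ_min = 6/√42, so θ_min ≈ 22.21°.
Σ m_l² = 182, so Σ(L_z)² = 182 ℏ².
There are 2l+1 = 13 values of m_l.

θ_min ≈ 22.21°; Σ(L_z)² = 182 ℏ²; 13 values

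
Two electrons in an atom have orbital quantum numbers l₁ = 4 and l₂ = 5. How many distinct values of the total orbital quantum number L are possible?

Angular momentum addition gives L = |l₁ − l₂|, …, l₁ + l₂.
L ∈ {1, 2, 3, 4, 5, 6, 7, 8, 9}.
That is 9 values.

9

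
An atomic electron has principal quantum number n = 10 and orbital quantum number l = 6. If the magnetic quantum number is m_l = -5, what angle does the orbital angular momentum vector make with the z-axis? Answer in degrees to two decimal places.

|L|² = l(l+1)ℏ² = 42ℏ², so |L| = √42 ℏ.
L_z = m_l ℏ = −5ℏ.
cos θ = L_z/|L| = -5/√42, so θ ≈ 140.49°.

θ ≈ 140.49°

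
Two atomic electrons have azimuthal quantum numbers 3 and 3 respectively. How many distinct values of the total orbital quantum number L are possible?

The total orbital quantum number L ranges from |l₁ − l₂| to l₁ + l₂ in integer steps.
So L can be 0, 1, 2, 3, 4, 5, 6.
That is 7 values.

7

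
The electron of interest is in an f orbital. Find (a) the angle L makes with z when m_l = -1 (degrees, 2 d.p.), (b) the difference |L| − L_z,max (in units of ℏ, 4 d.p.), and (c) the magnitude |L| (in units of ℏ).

θ(m_l=-1) ≈ 106.78°; |L|−L_z,max ≈ 0.4641ℏ; |L| = 2√3 ℏ ≈ 3.464ℏ

An f state has l = 3.
For m_l = -1: cos θ = -1/√12, θ ≈ 106.78°.
|L| − L_z,max = (2√3 − 3)ℏ ≈ 0.4641ℏ.
|L| = ℏ√(3·4) = 2√3 ℏ ≈ 3.464ℏ.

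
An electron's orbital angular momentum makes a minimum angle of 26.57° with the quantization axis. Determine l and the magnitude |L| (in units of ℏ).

cos θ_min = l/√(l(l+1)) = √(l/(l+1)), so l/(l+1) = cos²(26.57°) = 0.7999.
l = cos²θ/sin²θ ≈ 4.
Then |L| = ℏ√(4·5) = 2√5 ℏ.

l = 4, |L| = 2√5 ℏ ≈ 4.472ℏ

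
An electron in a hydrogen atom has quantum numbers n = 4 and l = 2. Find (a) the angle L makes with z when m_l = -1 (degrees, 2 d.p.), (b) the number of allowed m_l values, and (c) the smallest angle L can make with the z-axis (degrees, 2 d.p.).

For m_l = -1: cos θ = -1/√6, θ ≈ 114.09°.
There are 2l+1 = 5 values of m_l.
cos θ_min = 2/√6, so θ_min ≈ 35.26°.

θ(m_l=-1) ≈ 114.09°; 5 values; θ_min ≈ 35.26°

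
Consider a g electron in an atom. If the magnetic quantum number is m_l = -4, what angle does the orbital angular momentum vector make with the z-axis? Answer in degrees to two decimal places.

A g state has l = 4.
|L|² = l(l+1)ℏ² = 20ℏ², so |L| = 2√5 ℏ.
L_z = m_l ℏ = −4ℏ.
cos θ = L_z/|L| = -4/√20, so θ ≈ 153.43°.

θ ≈ 153.43°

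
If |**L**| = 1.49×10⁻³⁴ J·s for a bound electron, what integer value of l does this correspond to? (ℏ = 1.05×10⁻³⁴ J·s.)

l = 1

In units of ℏ, |L| ≈ 1.419.
(|L|/ℏ)² = l(l+1) ≈ 2.01 ⇒ l = 1.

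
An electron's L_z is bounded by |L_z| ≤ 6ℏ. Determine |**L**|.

|L| = √42 ℏ ≈ 6.481ℏ

The maximum L_z equals lℏ, giving l = 6.
|L| = ℏ√(l(l+1)) = √42 ℏ.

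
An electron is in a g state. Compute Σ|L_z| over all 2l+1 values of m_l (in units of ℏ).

Σ|L_z| = 20 ℏ

G corresponds to l = 4.
m_l ∈ {-4, -3, -2, -1, 0, 1, 2, 3, 4}.
Σ|m_l| = 2(1+2+…+4) = 20.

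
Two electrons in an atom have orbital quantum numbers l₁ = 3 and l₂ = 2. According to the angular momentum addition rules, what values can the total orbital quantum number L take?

L = 1, 2, 3, 4, 5

Angular momentum addition gives L = |l₁ − l₂|, …, l₁ + l₂.
So L can be 1, 2, 3, 4, 5.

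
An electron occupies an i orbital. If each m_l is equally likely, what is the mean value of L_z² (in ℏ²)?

For an i orbital, l = 6.
m_l runs from −6 to 6, i.e. {-6, -5, -4, -3, -2, -1, 0, 1, 2, 3, 4, 5, 6}.
⟨L_z²⟩ = ℏ²·(Σ m_l²)/(2l+1) = ℏ²·182/13 = 14ℏ².

⟨L_z²⟩ = 14 ℏ²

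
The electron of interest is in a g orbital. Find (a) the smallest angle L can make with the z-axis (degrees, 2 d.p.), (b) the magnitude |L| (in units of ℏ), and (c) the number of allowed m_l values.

A g state has l = 4.
cos θ_min = 4/√20, so θ_min ≈ 26.57°.
|L| = ℏ√(4·5) = 2√5 ℏ ≈ 4.472ℏ.
There are 2l+1 = 9 values of m_l.

θ_min ≈ 26.57°; |L| = 2√5 ℏ ≈ 4.472ℏ; 9 values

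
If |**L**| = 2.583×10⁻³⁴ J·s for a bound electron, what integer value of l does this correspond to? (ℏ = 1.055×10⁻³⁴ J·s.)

l = 2

In units of ℏ, |L| ≈ 2.448.
(|L|/ℏ)² = l(l+1) ≈ 5.99 ⇒ l = 2.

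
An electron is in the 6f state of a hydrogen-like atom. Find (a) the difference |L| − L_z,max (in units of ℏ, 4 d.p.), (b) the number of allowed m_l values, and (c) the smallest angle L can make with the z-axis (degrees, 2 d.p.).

6f means n = 6, l = 3.
|L| − L_z,max = (2√3 − 3)ℏ ≈ 0.4641ℏ.
There are 2l+1 = 7 values of m_l.
cos θ_min = 3/√12, so θ_min ≈ 30.00°.

|L|−L_z,max ≈ 0.4641ℏ; 7 values; θ_min ≈ 30.00°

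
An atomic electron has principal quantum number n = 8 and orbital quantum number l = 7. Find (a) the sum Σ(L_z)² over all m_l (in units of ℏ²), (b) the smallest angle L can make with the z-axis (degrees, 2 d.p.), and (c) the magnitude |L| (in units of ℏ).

Σ(L_z)² = 280 ℏ²; θ_min ≈ 20.70°; |L| = 2√14 ℏ ≈ 7.483ℏ

Σ m_l² = 280, so Σ(L_z)² = 280 ℏ².
cos θ_min = 7/√56, so θ_min ≈ 20.70°.
|L| = ℏ√(7·8) = 2√14 ℏ ≈ 7.483ℏ.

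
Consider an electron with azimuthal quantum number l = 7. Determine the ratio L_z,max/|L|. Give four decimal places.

|L| = 2√14 ℏ ≈ 7.4833ℏ, while L_z,max = lℏ = 7ℏ.
L_z,max/|L| = 7/√56 = 0.9354.

L_z,max/|L| = 0.9354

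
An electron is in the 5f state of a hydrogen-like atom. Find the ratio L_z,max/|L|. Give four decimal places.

L_z,max/|L| = 0.8660

For 5f, l = 3.
|L| = 2√3 ℏ ≈ 3.4641ℏ, while L_z,max = lℏ = 3ℏ.
L_z,max/|L| = 3/√12 = 0.8660.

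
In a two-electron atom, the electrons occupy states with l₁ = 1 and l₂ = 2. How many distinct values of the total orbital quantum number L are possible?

3

By the triangle rule, |l₁ − l₂| ≤ L ≤ l₁ + l₂.
L ∈ {1, 2, 3}.
That is 3 values.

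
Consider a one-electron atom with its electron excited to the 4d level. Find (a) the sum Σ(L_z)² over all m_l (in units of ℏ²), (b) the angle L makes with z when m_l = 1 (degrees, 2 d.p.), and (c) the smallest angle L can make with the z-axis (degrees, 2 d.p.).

Σ(L_z)² = 10 ℏ²; θ(m_l=1) ≈ 65.91°; θ_min ≈ 35.26°

The 4d level has l = 2.
Σ m_l² = 10, so Σ(L_z)² = 10 ℏ².
For m_l = 1: cos θ = 1/√6, θ ≈ 65.91°.
cos θ_min = 2/√6, so θ_min ≈ 35.26°.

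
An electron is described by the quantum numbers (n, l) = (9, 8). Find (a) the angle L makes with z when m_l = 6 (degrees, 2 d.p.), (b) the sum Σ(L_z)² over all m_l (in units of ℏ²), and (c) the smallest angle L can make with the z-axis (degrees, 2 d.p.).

θ(m_l=6) ≈ 45.00°; Σ(L_z)² = 408 ℏ²; θ_min ≈ 19.47°

For m_l = 6: cos θ = 6/√72, θ ≈ 45.00°.
Σ m_l² = 408, so Σ(L_z)² = 408 ℏ².
cos θ_min = 8/√72, so θ_min ≈ 19.47°.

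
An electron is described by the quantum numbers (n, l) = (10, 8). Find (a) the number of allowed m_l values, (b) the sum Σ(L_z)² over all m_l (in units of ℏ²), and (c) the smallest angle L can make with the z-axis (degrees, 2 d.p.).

17 values; Σ(L_z)² = 408 ℏ²; θ_min ≈ 19.47°

There are 2l+1 = 17 values of m_l.
Σ m_l² = 408, so Σ(L_z)² = 408 ℏ².
cos θ_min = 8/√72, so θ_min ≈ 19.47°.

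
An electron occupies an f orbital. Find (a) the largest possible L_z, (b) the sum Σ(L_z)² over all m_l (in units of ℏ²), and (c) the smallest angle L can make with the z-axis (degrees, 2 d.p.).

L_z,max = 3ℏ; Σ(L_z)² = 28 ℏ²; θ_min ≈ 30.00°

An f state has l = 3.
L_z,max = lℏ = 3ℏ.
Σ m_l² = 28, so Σ(L_z)² = 28 ℏ².
cos θ_min = 3/√12, so θ_min ≈ 30.00°.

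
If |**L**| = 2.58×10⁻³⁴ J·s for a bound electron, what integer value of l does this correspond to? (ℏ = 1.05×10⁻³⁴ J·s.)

|L|/ℏ = (2.58×10⁻³⁴)/(1.05×10⁻³⁴) ≈ 2.457.
l(l+1) ≈ 2.457² ≈ 6.04, so l = 2.

l = 2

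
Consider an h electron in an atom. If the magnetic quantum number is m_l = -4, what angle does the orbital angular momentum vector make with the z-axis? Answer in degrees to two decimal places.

The letter h corresponds to l = 5.
|L| = √(l(l+1)) ℏ = √30 ℏ.
L_z = m_l ℏ = −4ℏ.
cos θ = L_z/|L| = -4/√30, so θ ≈ 136.91°.

θ ≈ 136.91°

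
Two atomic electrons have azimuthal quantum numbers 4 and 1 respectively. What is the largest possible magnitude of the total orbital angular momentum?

L runs from |4 − 1| = 3 to 4 + 1 = 5.
Allowed values: L = 3, 4, 5.
The largest magnitude corresponds to L = 5: |L_tot| = ℏ√(5·6) = √30 ℏ.

|L_tot|_max = √30 ℏ ≈ 5.477ℏ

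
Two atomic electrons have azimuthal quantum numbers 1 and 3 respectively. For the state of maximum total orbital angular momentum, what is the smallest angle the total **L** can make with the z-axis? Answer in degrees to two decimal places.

θ_min ≈ 26.57°

By the triangle rule, |l₁ − l₂| ≤ L ≤ l₁ + l₂.
Allowed values: L = 2, 3, 4.
The maximum is L = 4, with |L_tot| = ℏ√(4·5) = 2√5 ℏ.
The minimum angle with z is arccos(4/√20) ≈ 26.57°.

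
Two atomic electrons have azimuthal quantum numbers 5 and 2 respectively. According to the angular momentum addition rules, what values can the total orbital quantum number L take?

L = 3, 4, 5, 6, 7

Angular momentum addition gives L = |l₁ − l₂|, …, l₁ + l₂.
So L can be 3, 4, 5, 6, 7.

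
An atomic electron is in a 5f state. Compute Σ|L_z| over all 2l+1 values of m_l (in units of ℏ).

Σ|L_z| = 12 ℏ

The 5f subshell has l = 3.
m_l runs from −3 to 3, i.e. {-3, -2, -1, 0, 1, 2, 3}.
Σ|m_l| = l(l+1) = 12.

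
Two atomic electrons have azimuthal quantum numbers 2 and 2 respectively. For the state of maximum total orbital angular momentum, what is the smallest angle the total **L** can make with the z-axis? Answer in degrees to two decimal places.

L runs from |2 − 2| = 0 to 2 + 2 = 4.
So L can be 0, 1, 2, 3, 4.
The maximum is L = 4, with |L_tot| = ℏ√(4·5) = 2√5 ℏ.
The minimum angle with z is arccos(4/√20) ≈ 26.57°.

θ_min ≈ 26.57°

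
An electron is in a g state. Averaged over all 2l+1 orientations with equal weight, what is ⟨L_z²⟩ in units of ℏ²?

⟨L_z²⟩ = 6.667 ℏ²

G corresponds to l = 4.
The allowed m_l values are -4, -3, -2, -1, 0, 1, 2, 3, 4.
⟨L_z²⟩ = ℏ²·l(l+1)/3 = 6.667ℏ².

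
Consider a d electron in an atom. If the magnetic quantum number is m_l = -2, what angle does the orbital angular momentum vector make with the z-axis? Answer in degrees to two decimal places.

θ ≈ 144.74°

D corresponds to l = 2.
|L|² = l(l+1)ℏ² = 6ℏ², so |L| = √6 ℏ.
L_z = m_l ℏ = −2ℏ.
cos θ = L_z/|L| = -2/√6, so θ ≈ 144.74°.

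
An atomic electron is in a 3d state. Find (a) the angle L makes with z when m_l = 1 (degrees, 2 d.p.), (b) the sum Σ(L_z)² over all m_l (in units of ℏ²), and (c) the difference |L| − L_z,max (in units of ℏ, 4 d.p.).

θ(m_l=1) ≈ 65.91°; Σ(L_z)² = 10 ℏ²; |L|−L_z,max ≈ 0.4495ℏ

The 3d subshell has l = 2.
For m_l = 1: cos θ = 1/√6, θ ≈ 65.91°.
Σ m_l² = 10, so Σ(L_z)² = 10 ℏ².
|L| − L_z,max = (√6 − 2)ℏ ≈ 0.4495ℏ.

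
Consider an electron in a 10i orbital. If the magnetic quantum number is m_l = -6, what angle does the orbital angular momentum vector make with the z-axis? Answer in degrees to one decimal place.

The 10i subshell has l = 6.
|L| = ℏ√(l(l+1)) = √42 ℏ.
L_z = m_l ℏ = −6ℏ.
cos θ = L_z/|L| = -6/√42, so θ ≈ 157.8°.

θ ≈ 157.8°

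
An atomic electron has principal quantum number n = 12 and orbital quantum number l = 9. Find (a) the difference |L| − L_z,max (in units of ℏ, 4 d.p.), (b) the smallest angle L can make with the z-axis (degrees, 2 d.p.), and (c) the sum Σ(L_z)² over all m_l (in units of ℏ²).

|L| − L_z,max = (3√10 − 9)ℏ ≈ 0.4868ℏ.
cos θ_min = 9/√90, so θ_min ≈ 18.43°.
Σ m_l² = 570, so Σ(L_z)² = 570 ℏ².

|L|−L_z,max ≈ 0.4868ℏ; θ_min ≈ 18.43°; Σ(L_z)² = 570 ℏ²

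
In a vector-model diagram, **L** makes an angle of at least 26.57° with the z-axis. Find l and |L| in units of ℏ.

cos²θ_min = l/(l+1) = 0.7999.
Thus l = 0.7999/(1 − 0.7999) ≈ 4.
Then |L| = ℏ√(4·5) = 2√5 ℏ.

l = 4, |L| = 2√5 ℏ ≈ 4.472ℏ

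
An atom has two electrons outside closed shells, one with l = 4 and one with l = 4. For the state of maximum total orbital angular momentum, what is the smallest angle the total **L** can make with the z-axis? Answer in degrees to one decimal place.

Angular momentum addition gives L = |l₁ − l₂|, …, l₁ + l₂.
Allowed values: L = 0, 1, 2, 3, 4, 5, 6, 7, 8.
The maximum is L = 8, with |L_tot| = ℏ√(8·9) = 6√2 ℏ.
The minimum angle with z is arccos(8/√72) ≈ 19.5°.

θ_min ≈ 19.5°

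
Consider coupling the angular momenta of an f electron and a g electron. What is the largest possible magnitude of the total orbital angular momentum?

|L_tot|_max = 2√14 ℏ ≈ 7.483ℏ

The total orbital quantum number L ranges from |l₁ − l₂| to l₁ + l₂ in integer steps.
So L can be 1, 2, 3, 4, 5, 6, 7.
The largest magnitude corresponds to L = 7: |L_tot| = ℏ√(7·8) = 2√14 ℏ.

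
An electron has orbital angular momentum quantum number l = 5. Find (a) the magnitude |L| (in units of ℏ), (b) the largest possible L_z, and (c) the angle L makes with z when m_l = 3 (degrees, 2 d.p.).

|L| = √30 ℏ ≈ 5.477ℏ; L_z,max = 5ℏ; θ(m_l=3) ≈ 56.79°

|L| = ℏ√(5·6) = √30 ℏ ≈ 5.477ℏ.
L_z,max = lℏ = 5ℏ.
For m_l = 3: cos θ = 3/√30, θ ≈ 56.79°.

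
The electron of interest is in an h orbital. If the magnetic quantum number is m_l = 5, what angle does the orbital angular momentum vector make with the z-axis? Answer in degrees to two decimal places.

The letter h corresponds to l = 5.
|L| = √(l(l+1)) ℏ = √30 ℏ.
L_z = m_l ℏ = 5ℏ.
cos θ = L_z/|L| = 5/√30, so θ ≈ 24.09°.

θ ≈ 24.09°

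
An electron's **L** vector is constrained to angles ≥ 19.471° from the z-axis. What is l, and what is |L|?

l = 8, |L| = 6√2 ℏ ≈ 8.485ℏ

cos θ_min = l/√(l(l+1)) = √(l/(l+1)), so l/(l+1) = cos²(19.471°) = 0.8889.
l = cos²θ/sin²θ ≈ 8.
Then |L| = ℏ√(8·9) = 6√2 ℏ.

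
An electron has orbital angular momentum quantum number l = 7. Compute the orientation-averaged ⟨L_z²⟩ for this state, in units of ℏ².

⟨L_z²⟩ = 18.67 ℏ²

The allowed m_l values are -7, -6, -5, -4, -3, -2, -1, 0, 1, 2, 3, 4, 5, 6, 7.
⟨L_z²⟩ = ℏ²·(Σ m_l²)/(2l+1) = ℏ²·280/15 = 18.67ℏ².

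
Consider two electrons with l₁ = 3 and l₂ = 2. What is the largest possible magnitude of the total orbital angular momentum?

|L_tot|_max = √30 ℏ ≈ 5.477ℏ

L runs from |3 − 2| = 1 to 3 + 2 = 5.
So L can be 1, 2, 3, 4, 5.
The largest magnitude corresponds to L = 5: |L_tot| = ℏ√(5·6) = √30 ℏ.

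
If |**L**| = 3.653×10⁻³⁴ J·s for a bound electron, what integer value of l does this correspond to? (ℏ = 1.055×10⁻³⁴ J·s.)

|L|/ℏ = (3.653×10⁻³⁴)/(1.055×10⁻³⁴) ≈ 3.463.
(|L|/ℏ)² = l(l+1) ≈ 11.99 ⇒ l = 3.

l = 3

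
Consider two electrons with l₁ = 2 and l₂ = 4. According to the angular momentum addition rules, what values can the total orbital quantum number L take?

L = 2, 3, 4, 5, 6

L runs from |2 − 4| = 2 to 2 + 4 = 6.
Allowed values: L = 2, 3, 4, 5, 6.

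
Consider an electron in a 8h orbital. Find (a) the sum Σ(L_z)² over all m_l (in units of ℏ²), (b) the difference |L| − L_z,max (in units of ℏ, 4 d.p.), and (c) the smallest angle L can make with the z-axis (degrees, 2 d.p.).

Σ(L_z)² = 110 ℏ²; |L|−L_z,max ≈ 0.4772ℏ; θ_min ≈ 24.09°

The 8h subshell has l = 5.
Σ m_l² = 110, so Σ(L_z)² = 110 ℏ².
|L| − L_z,max = (√30 − 5)ℏ ≈ 0.4772ℏ.
cos θ_min = 5/√30, so θ_min ≈ 24.09°.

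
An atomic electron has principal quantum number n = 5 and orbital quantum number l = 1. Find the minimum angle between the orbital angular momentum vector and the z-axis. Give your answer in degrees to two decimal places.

θ_min ≈ 45.00°

|L|² = l(l+1)ℏ² = 2ℏ², so |L| = √2 ℏ.
The smallest angle corresponds to the largest L_z, i.e. m_l = l = 1, giving L_z = 1ℏ.
cos θ_min = 1/√2, so θ_min ≈ 45.00°.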